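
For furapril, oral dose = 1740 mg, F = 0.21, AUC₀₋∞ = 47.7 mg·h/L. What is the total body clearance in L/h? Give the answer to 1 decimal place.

CL = F·Dose / AUC = 0.21 × 1740 / 47.7 = 7.660 L/h

7.7 L/h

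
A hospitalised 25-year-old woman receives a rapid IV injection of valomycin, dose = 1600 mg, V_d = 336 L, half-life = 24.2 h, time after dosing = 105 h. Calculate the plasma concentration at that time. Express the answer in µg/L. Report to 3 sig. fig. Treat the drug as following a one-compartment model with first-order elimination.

235 µg/L

C₀ = Dose / Vd = 1600 / 336 = 4.762 mg/L
k = ln2 / t½ = 0.693147 / 24.2 = 0.02864 h⁻¹
C = C₀ · e^(−k·t) = 4.762 × e^(−0.02864 × 105)
  = 4.762 × 0.04943 = 0.2354 mg/L
Convert: 0.2354 mg/L × 1000 = 235.4 µg/L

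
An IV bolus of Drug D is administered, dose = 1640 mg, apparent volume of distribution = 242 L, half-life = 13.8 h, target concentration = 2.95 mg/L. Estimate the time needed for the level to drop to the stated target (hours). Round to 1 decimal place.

C₀ = Dose / Vd = 1640 / 242 = 6.777 mg/L
k = ln2 / t½ = 0.693147 / 13.8 = 0.05023 h⁻¹
t = ln(C₀ / C) / k = ln(6.777 / 2.95) / 0.05023
  = ln(2.297) / 0.05023 = 0.8316 / 0.05023 = 16.56 h

16.6 h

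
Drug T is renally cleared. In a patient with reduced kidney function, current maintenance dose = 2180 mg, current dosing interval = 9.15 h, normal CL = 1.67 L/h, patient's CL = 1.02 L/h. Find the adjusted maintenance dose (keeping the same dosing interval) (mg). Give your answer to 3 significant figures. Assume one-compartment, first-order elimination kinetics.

To keep the same average steady-state level, dosing rate must scale with clearance.
CL ratio = 1.02 / 1.67 = 0.6108
New dose (same interval) = 2180 × 0.6108 = 1332 mg

1330 mg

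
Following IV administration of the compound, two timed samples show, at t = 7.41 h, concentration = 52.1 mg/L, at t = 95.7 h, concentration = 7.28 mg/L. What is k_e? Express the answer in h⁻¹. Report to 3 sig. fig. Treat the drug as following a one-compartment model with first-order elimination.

0.0223 h⁻¹

k = ln(C₁/C₂) / (t₂ − t₁) = ln(52.1/7.28) / (95.7 − 7.41)
  = 1.968 / 88.29 = 0.02229 h⁻¹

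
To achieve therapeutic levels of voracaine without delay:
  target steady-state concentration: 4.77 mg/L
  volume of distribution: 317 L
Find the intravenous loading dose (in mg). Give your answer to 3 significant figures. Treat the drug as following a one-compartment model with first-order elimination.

LD = Css × Vd = 4.77 × 317 = 1512 mg

1510 mg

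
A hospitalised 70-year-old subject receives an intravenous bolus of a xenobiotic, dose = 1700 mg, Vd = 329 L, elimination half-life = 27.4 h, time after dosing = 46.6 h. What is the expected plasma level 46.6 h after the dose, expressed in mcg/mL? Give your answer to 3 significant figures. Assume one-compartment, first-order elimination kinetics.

1.59 mcg/mL

C₀ = Dose / Vd = 1700 / 329 = 5.167 mg/L
k = ln2 / t½ = 0.693147 / 27.4 = 0.02530 h⁻¹
C = C₀ · e^(−k·t) = 5.167 × e^(−0.02530 × 46.6)
  = 5.167 × 0.3076 = 1.589 mg/L
(1.589 mg/L = 1.589 mcg/mL)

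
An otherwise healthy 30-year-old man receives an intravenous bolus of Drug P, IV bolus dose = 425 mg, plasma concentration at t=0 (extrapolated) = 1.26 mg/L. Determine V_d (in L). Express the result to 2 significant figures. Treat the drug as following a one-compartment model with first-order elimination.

Vd = Dose / C₀ = 425.0 / 1.26 = 337.3 L

340 L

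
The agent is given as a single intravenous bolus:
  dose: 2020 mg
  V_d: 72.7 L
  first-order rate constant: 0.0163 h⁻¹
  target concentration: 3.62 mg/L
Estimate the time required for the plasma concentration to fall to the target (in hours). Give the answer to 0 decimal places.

125 h

C₀ = Dose / Vd = 2020 / 72.7 = 27.79 mg/L
t = ln(C₀ / C) / k = ln(27.79 / 3.62) / 0.01630
  = ln(7.677) / 0.01630 = 2.038 / 0.01630 = 125.0 h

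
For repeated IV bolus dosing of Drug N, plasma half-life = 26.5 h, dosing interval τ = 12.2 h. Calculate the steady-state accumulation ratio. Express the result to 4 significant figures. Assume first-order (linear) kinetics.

3.660

k = ln2 / t½ = 0.693147 / 26.5 = 0.02616 h⁻¹
e^(−kτ) = e^(−0.02616 × 12.2) = 0.7268
Accumulation ratio R = 1 / (1 − e^(−kτ)) = 1 / (1 − 0.7268) = 3.660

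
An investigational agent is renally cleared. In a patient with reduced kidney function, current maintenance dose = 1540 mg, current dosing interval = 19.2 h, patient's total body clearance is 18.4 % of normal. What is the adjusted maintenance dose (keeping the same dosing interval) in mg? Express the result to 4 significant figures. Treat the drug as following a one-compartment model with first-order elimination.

283.4 mg

To keep the same average steady-state level, dosing rate must scale with clearance.
CL ratio = 18.4 / 100 = 0.1840
New dose (same interval) = 1540 × 0.1840 = 283.4 mg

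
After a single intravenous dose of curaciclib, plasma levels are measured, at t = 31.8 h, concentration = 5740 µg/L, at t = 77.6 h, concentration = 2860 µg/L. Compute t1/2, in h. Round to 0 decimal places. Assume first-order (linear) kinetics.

k = ln(C₁/C₂) / (t₂ − t₁) = ln(5740/2860) / (77.6 − 31.8)
  = 0.6966 / 45.80 = 0.01521 h⁻¹
t½ = ln2 / k = 0.693147 / 0.01521 = 45.57 h

46 h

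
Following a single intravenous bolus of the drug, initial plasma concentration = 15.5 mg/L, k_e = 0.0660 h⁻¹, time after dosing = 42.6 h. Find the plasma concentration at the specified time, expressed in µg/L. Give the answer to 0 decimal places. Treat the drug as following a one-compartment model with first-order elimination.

932 µg/L

C = C₀ · e^(−k·t) = 15.50 × e^(−0.06600 × 42.6)
  = 15.50 × 0.06011 = 0.9317 mg/L
Convert: 0.9317 mg/L × 1000 = 931.7 µg/L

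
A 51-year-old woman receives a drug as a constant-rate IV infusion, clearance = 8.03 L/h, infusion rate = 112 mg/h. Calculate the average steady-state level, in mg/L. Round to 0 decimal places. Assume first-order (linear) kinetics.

At steady state Css = R₀ / CL = 112 / 8.030 = 13.95 mg/L

14 mg/L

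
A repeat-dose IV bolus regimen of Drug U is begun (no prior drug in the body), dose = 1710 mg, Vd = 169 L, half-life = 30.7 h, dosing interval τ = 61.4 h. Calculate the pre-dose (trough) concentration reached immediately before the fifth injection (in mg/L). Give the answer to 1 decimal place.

C₀ per dose = Dose / Vd = 1710 / 169 = 10.12 mg/L
k = ln2 / t½ = 0.693147 / 30.7 = 0.02258 h⁻¹
Fraction remaining after one interval: r = e^(−kτ) = e^(−0.02258 × 61.4) = 0.2500
Before dose 5, 4 doses have been given (aged 1τ, 2τ, 3τ, 4τ).
C_trough = C₀ × (r + r² + … + r^4) = C₀ × r(1−r^4)/(1−r)
        = 10.12 × 0.2500 × (1 − 0.003906) / (1 − 0.2500) = 3.360 mg/L

3.4 mg/L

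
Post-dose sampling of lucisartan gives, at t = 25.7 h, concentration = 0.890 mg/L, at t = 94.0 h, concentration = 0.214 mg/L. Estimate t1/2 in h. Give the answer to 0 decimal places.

k = ln(C₁/C₂) / (t₂ − t₁) = ln(0.890/0.214) / (94.0 − 25.7)
  = 1.425 / 68.30 = 0.02086 h⁻¹
t½ = ln2 / k = 0.693147 / 0.02086 = 33.23 h

33 h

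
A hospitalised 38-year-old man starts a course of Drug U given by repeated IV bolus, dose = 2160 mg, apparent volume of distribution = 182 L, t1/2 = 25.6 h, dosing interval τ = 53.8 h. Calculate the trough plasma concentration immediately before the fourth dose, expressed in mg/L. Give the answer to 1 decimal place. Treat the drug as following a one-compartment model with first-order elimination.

3.6 mg/L

C₀ per dose = Dose / Vd = 2160 / 182 = 11.87 mg/L
k = ln2 / t½ = 0.693147 / 25.6 = 0.02708 h⁻¹
Fraction remaining after one interval: r = e^(−kτ) = e^(−0.02708 × 53.8) = 0.2330
Before dose 4, 3 doses have been given (aged 1τ, 2τ, 3τ).
C_trough = C₀ × (r + r² + … + r^3) = C₀ × r(1−r^3)/(1−r)
        = 11.87 × 0.2330 × (1 − 0.01265) / (1 − 0.2330) = 3.560 mg/L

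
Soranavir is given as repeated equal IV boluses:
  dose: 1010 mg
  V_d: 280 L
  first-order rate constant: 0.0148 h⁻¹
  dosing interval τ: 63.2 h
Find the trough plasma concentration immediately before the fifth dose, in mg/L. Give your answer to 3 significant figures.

C₀ per dose = Dose / Vd = 1010 / 280 = 3.607 mg/L
Fraction remaining after one interval: r = e^(−kτ) = e^(−0.01480 × 63.2) = 0.3924
Before dose 5, 4 doses have been given (aged 1τ, 2τ, 3τ, 4τ).
C_trough = C₀ × (r + r² + … + r^4) = C₀ × r(1−r^4)/(1−r)
        = 3.607 × 0.3924 × (1 − 0.02371) / (1 − 0.3924) = 2.274 mg/L

2.27 mg/L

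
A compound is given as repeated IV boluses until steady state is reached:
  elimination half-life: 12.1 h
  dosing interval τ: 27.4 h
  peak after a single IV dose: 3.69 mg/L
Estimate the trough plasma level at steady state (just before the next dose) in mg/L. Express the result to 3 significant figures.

k = ln2 / t½ = 0.693147 / 12.1 = 0.05728 h⁻¹
e^(−kτ) = e^(−0.05728 × 27.4) = 0.2082
Accumulation ratio R = 1 / (1 − e^(−kτ)) = 1 / (1 − 0.2082) = 1.263
Steady-state trough = C₀ × R × e^(−kτ) = 3.69 × 1.263 × 0.2082 = 0.9703 mg/L

0.970 mg/L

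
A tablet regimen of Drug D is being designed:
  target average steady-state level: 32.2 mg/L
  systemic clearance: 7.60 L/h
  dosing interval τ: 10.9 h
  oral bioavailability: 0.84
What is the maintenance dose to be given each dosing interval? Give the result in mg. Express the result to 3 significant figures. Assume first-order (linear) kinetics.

3180 mg

At steady state, F × (Dose/τ) = Css × CL.
Dose = Css × CL × τ / F = 32.2 × 7.600 × 10.9 / 0.84 = 3176 mg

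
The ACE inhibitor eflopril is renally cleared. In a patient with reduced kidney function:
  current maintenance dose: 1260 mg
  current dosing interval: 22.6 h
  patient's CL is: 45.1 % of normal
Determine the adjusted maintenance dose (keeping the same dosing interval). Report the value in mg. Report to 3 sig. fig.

To keep the same average steady-state level, dosing rate must scale with clearance.
CL ratio = 45.1 / 100 = 0.4510
New dose (same interval) = 1260 × 0.4510 = 568.3 mg

568 mg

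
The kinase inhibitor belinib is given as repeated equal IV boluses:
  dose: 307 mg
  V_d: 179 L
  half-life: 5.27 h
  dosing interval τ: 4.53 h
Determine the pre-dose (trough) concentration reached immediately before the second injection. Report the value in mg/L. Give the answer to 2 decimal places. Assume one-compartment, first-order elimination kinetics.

0.95 mg/L

C₀ per dose = Dose / Vd = 307 / 179 = 1.715 mg/L
k = ln2 / t½ = 0.693147 / 5.27 = 0.1315 h⁻¹
Fraction remaining after one interval: r = e^(−kτ) = e^(−0.1315 × 4.53) = 0.5512
Before dose 2, 1 dose has been given (aged 1τ).
C_trough = C₀ × r = 1.715 × 0.5512 = 0.9453 mg/L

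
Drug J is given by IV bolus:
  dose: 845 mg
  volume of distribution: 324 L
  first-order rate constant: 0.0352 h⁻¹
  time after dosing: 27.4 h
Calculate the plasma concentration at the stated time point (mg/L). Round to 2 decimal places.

0.99 mg/L

C₀ = Dose / Vd = 845.0 / 324 = 2.608 mg/L
C = C₀ · e^(−k·t) = 2.608 × e^(−0.03520 × 27.4)
  = 2.608 × 0.3812 = 0.9942 mg/L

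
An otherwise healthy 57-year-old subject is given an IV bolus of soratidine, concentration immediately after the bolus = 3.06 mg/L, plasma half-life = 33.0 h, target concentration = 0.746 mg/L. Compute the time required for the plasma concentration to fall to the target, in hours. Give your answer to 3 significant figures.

k = ln2 / t½ = 0.693147 / 33.0 = 0.02100 h⁻¹
t = ln(C₀ / C) / k = ln(3.060 / 0.746) / 0.02100
  = ln(4.102) / 0.02100 = 1.411 / 0.02100 = 67.19 h

67.2 h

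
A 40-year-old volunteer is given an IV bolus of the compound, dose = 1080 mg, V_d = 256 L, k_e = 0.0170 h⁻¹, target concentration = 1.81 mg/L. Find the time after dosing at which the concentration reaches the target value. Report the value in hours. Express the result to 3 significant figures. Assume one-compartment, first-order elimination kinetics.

49.8 h

C₀ = Dose / Vd = 1080 / 256 = 4.219 mg/L
t = ln(C₀ / C) / k = ln(4.219 / 1.81) / 0.01700
  = ln(2.331) / 0.01700 = 0.8463 / 0.01700 = 49.78 h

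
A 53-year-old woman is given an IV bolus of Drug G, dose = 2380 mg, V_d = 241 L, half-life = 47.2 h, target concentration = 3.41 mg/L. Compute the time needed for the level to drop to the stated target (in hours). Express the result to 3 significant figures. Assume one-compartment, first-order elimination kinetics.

72.4 h

C₀ = Dose / Vd = 2380 / 241 = 9.876 mg/L
k = ln2 / t½ = 0.693147 / 47.2 = 0.01469 h⁻¹
t = ln(C₀ / C) / k = ln(9.876 / 3.41) / 0.01469
  = ln(2.896) / 0.01469 = 1.063 / 0.01469 = 72.36 h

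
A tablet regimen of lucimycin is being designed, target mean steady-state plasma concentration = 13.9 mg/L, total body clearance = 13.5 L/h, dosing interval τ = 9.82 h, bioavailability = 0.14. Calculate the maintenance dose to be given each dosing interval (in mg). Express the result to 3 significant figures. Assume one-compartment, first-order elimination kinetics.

13200 mg

At steady state, F × (Dose/τ) = Css × CL.
Dose = Css × CL × τ / F = 13.9 × 13.50 × 9.82 / 0.14 = 13160 mg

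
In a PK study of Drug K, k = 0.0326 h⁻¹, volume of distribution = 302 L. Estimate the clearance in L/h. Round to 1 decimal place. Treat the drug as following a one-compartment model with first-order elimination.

CL = k × Vd = 0.0326 × 302 = 9.845 L/h

9.8 L/h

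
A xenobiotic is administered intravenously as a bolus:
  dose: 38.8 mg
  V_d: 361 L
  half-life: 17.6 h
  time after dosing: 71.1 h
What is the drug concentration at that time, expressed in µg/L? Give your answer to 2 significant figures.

C₀ = Dose / Vd = 38.80 / 361 = 0.1075 mg/L
k = ln2 / t½ = 0.693147 / 17.6 = 0.03938 h⁻¹
C = C₀ · e^(−k·t) = 0.1075 × e^(−0.03938 × 71.1)
  = 0.1075 × 0.06082 = 0.006538 mg/L
Convert: 0.006538 mg/L × 1000 = 6.538 µg/L

6.5 µg/L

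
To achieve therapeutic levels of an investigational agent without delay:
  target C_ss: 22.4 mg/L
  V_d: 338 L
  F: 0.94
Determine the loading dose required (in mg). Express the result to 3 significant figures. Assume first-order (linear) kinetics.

LD = Css × Vd / F = 22.4 × 338 / 0.94 = 8054 mg

8050 mg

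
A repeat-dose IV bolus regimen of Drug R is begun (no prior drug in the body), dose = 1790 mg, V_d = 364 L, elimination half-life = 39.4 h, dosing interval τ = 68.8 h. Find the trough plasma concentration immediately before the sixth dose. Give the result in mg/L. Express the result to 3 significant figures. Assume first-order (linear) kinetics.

C₀ per dose = Dose / Vd = 1790 / 364 = 4.918 mg/L
k = ln2 / t½ = 0.693147 / 39.4 = 0.01759 h⁻¹
Fraction remaining after one interval: r = e^(−kτ) = e^(−0.01759 × 68.8) = 0.2981
Before dose 6, 5 doses have been given (aged 1τ, 2τ, 3τ, 4τ, 5τ).
C_trough = C₀ × (r + r² + … + r^5) = C₀ × r(1−r^5)/(1−r)
        = 4.918 × 0.2981 × (1 − 0.002354) / (1 − 0.2981) = 2.084 mg/L

2.08 mg/L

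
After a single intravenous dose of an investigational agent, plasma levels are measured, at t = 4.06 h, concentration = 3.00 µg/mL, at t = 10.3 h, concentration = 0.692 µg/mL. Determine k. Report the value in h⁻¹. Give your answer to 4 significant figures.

k = ln(C₁/C₂) / (t₂ − t₁) = ln(3.00/0.692) / (10.3 − 4.06)
  = 1.467 / 6.240 = 0.2351 h⁻¹

0.2351 h⁻¹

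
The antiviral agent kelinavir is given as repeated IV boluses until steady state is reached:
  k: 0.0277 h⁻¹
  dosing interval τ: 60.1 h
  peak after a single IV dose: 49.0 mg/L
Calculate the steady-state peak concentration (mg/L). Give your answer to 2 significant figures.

e^(−kτ) = e^(−0.02770 × 60.1) = 0.1892
Accumulation ratio R = 1 / (1 − e^(−kτ)) = 1 / (1 − 0.1892) = 1.233
Steady-state peak = C₀ × R = 49.0 × 1.233 = 60.42 mg/L

60 mg/L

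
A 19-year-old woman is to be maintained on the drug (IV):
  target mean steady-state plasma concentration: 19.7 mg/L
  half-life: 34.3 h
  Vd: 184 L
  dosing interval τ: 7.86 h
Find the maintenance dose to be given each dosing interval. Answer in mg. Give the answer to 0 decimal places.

576 mg

k = ln2 / t½ = 0.693147 / 34.3 = 0.02021 h⁻¹
CL = k × Vd = 0.02021 × 184 = 3.719 L/h
At steady state, Dose/τ = Css × CL.
Dose = Css × CL × τ = 19.7 × 3.719 × 7.86 = 575.9 mg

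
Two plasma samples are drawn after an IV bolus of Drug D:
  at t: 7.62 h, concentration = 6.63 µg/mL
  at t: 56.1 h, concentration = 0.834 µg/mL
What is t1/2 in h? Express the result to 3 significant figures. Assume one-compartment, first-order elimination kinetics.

16.2 h

k = ln(C₁/C₂) / (t₂ − t₁) = ln(6.63/0.834) / (56.1 − 7.62)
  = 2.073 / 48.48 = 0.04276 h⁻¹
t½ = ln2 / k = 0.693147 / 0.04276 = 16.21 h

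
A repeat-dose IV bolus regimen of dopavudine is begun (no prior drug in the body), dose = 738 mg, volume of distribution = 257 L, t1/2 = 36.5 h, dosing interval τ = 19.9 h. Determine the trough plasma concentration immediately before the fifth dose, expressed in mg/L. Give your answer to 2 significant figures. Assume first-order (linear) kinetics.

4.9 mg/L

C₀ per dose = Dose / Vd = 738 / 257 = 2.872 mg/L
k = ln2 / t½ = 0.693147 / 36.5 = 0.01899 h⁻¹
Fraction remaining after one interval: r = e^(−kτ) = e^(−0.01899 × 19.9) = 0.6853
Before dose 5, 4 doses have been given (aged 1τ, 2τ, 3τ, 4τ).
C_trough = C₀ × (r + r² + … + r^4) = C₀ × r(1−r^4)/(1−r)
        = 2.872 × 0.6853 × (1 − 0.2206) / (1 − 0.6853) = 4.874 mg/L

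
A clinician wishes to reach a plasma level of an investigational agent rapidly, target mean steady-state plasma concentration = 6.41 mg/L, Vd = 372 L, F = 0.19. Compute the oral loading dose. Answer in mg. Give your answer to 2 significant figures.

13000 mg

LD = Css × Vd / F = 6.41 × 372 / 0.19 = 12550 mg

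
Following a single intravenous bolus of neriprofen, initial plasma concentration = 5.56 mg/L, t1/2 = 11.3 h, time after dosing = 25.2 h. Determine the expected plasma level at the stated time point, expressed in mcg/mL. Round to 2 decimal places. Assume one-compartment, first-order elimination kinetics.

k = ln2 / t½ = 0.693147 / 11.3 = 0.06134 h⁻¹
C = C₀ · e^(−k·t) = 5.560 × e^(−0.06134 × 25.2)
  = 5.560 × 0.2131 = 1.185 mg/L
(1.185 mg/L = 1.185 mcg/mL)

1.19 mcg/mL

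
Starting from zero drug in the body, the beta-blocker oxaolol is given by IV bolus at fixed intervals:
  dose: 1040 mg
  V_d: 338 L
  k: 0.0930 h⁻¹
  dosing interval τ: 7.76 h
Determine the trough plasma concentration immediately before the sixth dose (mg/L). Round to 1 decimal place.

C₀ per dose = Dose / Vd = 1040 / 338 = 3.077 mg/L
Fraction remaining after one interval: r = e^(−kτ) = e^(−0.09300 × 7.76) = 0.4859
Before dose 6, 5 doses have been given (aged 1τ, 2τ, 3τ, 4τ, 5τ).
C_trough = C₀ × (r + r² + … + r^5) = C₀ × r(1−r^5)/(1−r)
        = 3.077 × 0.4859 × (1 − 0.02709) / (1 − 0.4859) = 2.829 mg/L

2.8 mg/L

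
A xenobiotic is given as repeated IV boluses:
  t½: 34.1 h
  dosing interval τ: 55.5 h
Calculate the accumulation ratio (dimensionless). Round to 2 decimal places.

k = ln2 / t½ = 0.693147 / 34.1 = 0.02033 h⁻¹
e^(−kτ) = e^(−0.02033 × 55.5) = 0.3236
Accumulation ratio R = 1 / (1 − e^(−kτ)) = 1 / (1 − 0.3236) = 1.478

1.48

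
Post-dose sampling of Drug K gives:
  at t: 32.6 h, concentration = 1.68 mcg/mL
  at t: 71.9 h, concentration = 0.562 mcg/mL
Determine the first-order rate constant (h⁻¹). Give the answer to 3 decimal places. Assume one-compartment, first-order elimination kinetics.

k = ln(C₁/C₂) / (t₂ − t₁) = ln(1.68/0.562) / (71.9 − 32.6)
  = 1.095 / 39.30 = 0.02786 h⁻¹

0.028 h⁻¹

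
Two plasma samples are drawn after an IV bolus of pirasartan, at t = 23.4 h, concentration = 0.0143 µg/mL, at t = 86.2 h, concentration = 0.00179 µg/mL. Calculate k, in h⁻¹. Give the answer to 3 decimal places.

0.033 h⁻¹

k = ln(C₁/C₂) / (t₂ − t₁) = ln(0.0143/0.00179) / (86.2 − 23.4)
  = 2.078 / 62.80 = 0.03309 h⁻¹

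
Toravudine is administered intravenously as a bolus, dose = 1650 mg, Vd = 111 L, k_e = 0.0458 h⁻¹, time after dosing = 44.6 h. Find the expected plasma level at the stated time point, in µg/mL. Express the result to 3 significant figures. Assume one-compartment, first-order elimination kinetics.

C₀ = Dose / Vd = 1650 / 111 = 14.86 mg/L
C = C₀ · e^(−k·t) = 14.86 × e^(−0.04580 × 44.6)
  = 14.86 × 0.1297 = 1.927 mg/L
(1.927 mg/L = 1.927 µg/mL)

1.93 µg/mL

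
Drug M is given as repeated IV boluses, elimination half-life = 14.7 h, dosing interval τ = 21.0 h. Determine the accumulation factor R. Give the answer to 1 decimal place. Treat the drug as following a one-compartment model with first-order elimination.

k = ln2 / t½ = 0.693147 / 14.7 = 0.04715 h⁻¹
e^(−kτ) = e^(−0.04715 × 21.0) = 0.3715
Accumulation ratio R = 1 / (1 − e^(−kτ)) = 1 / (1 − 0.3715) = 1.591

1.6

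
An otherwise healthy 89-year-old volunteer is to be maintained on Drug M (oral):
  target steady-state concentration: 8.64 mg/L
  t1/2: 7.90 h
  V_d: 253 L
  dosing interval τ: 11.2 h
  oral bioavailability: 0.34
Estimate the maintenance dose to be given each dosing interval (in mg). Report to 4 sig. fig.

6318 mg

k = ln2 / t½ = 0.693147 / 7.90 = 0.08774 h⁻¹
CL = k × Vd = 0.08774 × 253 = 22.20 L/h
At steady state, F × (Dose/τ) = Css × CL.
Dose = Css × CL × τ / F = 8.64 × 22.20 × 11.2 / 0.34 = 6318 mg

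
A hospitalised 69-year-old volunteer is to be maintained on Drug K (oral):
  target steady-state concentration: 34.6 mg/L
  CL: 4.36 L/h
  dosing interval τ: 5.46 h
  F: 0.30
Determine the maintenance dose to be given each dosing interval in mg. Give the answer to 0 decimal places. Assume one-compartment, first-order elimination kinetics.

At steady state, F × (Dose/τ) = Css × CL.
Dose = Css × CL × τ / F = 34.6 × 4.360 × 5.46 / 0.30 = 2746 mg

2746 mg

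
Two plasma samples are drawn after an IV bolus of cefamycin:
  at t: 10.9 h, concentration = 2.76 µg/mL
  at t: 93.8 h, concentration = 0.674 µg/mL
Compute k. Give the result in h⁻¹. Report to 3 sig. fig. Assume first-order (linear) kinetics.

0.0170 h⁻¹

k = ln(C₁/C₂) / (t₂ − t₁) = ln(2.76/0.674) / (93.8 − 10.9)
  = 1.410 / 82.90 = 0.01701 h⁻¹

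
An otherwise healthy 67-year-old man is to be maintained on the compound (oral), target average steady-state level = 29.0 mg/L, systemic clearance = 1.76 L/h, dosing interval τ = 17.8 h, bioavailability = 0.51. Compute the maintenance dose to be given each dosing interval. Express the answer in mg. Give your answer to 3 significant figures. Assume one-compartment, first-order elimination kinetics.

1780 mg

At steady state, F × (Dose/τ) = Css × CL.
Dose = Css × CL × τ / F = 29.0 × 1.760 × 17.8 / 0.51 = 1781 mg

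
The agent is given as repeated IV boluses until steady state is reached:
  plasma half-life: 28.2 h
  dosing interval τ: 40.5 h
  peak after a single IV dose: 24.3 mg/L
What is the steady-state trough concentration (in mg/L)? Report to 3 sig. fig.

k = ln2 / t½ = 0.693147 / 28.2 = 0.02458 h⁻¹
e^(−kτ) = e^(−0.02458 × 40.5) = 0.3695
Accumulation ratio R = 1 / (1 − e^(−kτ)) = 1 / (1 − 0.3695) = 1.586
Steady-state trough = C₀ × R × e^(−kτ) = 24.3 × 1.586 × 0.3695 = 14.24 mg/L

14.2 mg/L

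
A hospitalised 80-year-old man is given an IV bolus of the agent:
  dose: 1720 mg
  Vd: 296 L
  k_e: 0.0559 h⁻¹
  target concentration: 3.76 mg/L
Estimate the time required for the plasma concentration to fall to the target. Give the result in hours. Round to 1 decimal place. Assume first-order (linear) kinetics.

C₀ = Dose / Vd = 1720 / 296 = 5.811 mg/L
t = ln(C₀ / C) / k = ln(5.811 / 3.76) / 0.05590
  = ln(1.545) / 0.05590 = 0.4350 / 0.05590 = 7.782 h

7.8 h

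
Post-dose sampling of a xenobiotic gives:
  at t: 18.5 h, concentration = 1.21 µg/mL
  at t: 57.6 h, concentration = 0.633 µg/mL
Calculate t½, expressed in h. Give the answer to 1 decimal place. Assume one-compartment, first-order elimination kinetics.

k = ln(C₁/C₂) / (t₂ − t₁) = ln(1.21/0.633) / (57.6 − 18.5)
  = 0.6479 / 39.10 = 0.01657 h⁻¹
t½ = ln2 / k = 0.693147 / 0.01657 = 41.83 h

41.8 h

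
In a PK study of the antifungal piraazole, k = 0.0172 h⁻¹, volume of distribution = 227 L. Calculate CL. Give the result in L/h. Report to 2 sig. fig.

3.9 L/h

CL = k × Vd = 0.0172 × 227 = 3.904 L/h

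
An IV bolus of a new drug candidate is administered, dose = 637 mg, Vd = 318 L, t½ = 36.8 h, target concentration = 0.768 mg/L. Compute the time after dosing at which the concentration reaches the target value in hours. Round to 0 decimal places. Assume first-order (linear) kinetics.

C₀ = Dose / Vd = 637.0 / 318 = 2.003 mg/L
k = ln2 / t½ = 0.693147 / 36.8 = 0.01884 h⁻¹
t = ln(C₀ / C) / k = ln(2.003 / 0.768) / 0.01884
  = ln(2.608) / 0.01884 = 0.9586 / 0.01884 = 50.88 h

51 h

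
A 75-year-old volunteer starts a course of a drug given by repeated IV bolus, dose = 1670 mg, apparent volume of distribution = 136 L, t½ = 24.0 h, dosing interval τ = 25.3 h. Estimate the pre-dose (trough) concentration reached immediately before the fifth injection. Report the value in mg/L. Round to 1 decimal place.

10.8 mg/L

C₀ per dose = Dose / Vd = 1670 / 136 = 12.28 mg/L
k = ln2 / t½ = 0.693147 / 24.0 = 0.02888 h⁻¹
Fraction remaining after one interval: r = e^(−kτ) = e^(−0.02888 × 25.3) = 0.4816
Before dose 5, 4 doses have been given (aged 1τ, 2τ, 3τ, 4τ).
C_trough = C₀ × (r + r² + … + r^4) = C₀ × r(1−r^4)/(1−r)
        = 12.28 × 0.4816 × (1 − 0.05380) / (1 − 0.4816) = 10.79 mg/L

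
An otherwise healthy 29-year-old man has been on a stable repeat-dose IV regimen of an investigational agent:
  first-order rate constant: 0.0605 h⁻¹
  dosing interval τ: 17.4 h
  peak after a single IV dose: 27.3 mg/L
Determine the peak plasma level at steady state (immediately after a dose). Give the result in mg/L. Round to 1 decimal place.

e^(−kτ) = e^(−0.06050 × 17.4) = 0.3490
Accumulation ratio R = 1 / (1 − e^(−kτ)) = 1 / (1 − 0.3490) = 1.536
Steady-state peak = C₀ × R = 27.3 × 1.536 = 41.93 mg/L

41.9 mg/L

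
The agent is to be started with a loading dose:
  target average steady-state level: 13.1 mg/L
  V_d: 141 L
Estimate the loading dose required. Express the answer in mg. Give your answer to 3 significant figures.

1850 mg

LD = Css × Vd = 13.1 × 141 = 1847 mg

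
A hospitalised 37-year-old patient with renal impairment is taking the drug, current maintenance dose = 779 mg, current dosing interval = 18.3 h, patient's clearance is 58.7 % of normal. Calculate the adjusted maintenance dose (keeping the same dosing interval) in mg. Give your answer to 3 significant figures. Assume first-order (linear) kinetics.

457 mg

To keep the same average steady-state level, dosing rate must scale with clearance.
CL ratio = 58.7 / 100 = 0.5870
New dose (same interval) = 779 × 0.5870 = 457.3 mg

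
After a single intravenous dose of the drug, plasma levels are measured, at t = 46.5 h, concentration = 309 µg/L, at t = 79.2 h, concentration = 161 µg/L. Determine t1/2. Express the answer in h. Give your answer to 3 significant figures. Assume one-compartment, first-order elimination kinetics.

k = ln(C₁/C₂) / (t₂ − t₁) = ln(309/161) / (79.2 − 46.5)
  = 0.6519 / 32.70 = 0.01994 h⁻¹
t½ = ln2 / k = 0.693147 / 0.01994 = 34.76 h

34.8 h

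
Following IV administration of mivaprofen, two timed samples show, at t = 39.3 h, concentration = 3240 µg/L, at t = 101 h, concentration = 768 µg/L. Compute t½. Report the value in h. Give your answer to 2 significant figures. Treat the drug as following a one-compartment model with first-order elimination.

30 h

k = ln(C₁/C₂) / (t₂ − t₁) = ln(3240/768) / (101 − 39.3)
  = 1.440 / 61.70 = 0.02334 h⁻¹
t½ = ln2 / k = 0.693147 / 0.02334 = 29.70 h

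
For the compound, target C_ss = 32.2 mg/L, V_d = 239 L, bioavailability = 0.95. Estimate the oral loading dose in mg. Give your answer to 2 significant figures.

8100 mg

LD = Css × Vd / F = 32.2 × 239 / 0.95 = 8101 mg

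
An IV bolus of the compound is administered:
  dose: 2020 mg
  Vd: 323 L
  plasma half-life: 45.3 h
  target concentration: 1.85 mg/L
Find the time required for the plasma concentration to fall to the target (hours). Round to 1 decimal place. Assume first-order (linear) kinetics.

79.6 h

C₀ = Dose / Vd = 2020 / 323 = 6.254 mg/L
k = ln2 / t½ = 0.693147 / 45.3 = 0.01530 h⁻¹
t = ln(C₀ / C) / k = ln(6.254 / 1.85) / 0.01530
  = ln(3.381) / 0.01530 = 1.218 / 0.01530 = 79.61 h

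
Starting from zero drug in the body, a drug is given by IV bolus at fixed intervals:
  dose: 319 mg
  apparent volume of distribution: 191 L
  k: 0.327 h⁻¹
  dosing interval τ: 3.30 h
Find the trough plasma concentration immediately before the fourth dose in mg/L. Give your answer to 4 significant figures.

C₀ per dose = Dose / Vd = 319 / 191 = 1.670 mg/L
Fraction remaining after one interval: r = e^(−kτ) = e^(−0.3270 × 3.30) = 0.3399
Before dose 4, 3 doses have been given (aged 1τ, 2τ, 3τ).
C_trough = C₀ × (r + r² + … + r^3) = C₀ × r(1−r^3)/(1−r)
        = 1.670 × 0.3399 × (1 − 0.03927) / (1 − 0.3399) = 0.8262 mg/L

0.8262 mg/L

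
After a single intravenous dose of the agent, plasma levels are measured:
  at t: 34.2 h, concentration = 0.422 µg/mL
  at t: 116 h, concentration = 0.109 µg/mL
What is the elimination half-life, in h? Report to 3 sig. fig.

41.9 h

k = ln(C₁/C₂) / (t₂ − t₁) = ln(0.422/0.109) / (116 − 34.2)
  = 1.354 / 81.80 = 0.01655 h⁻¹
t½ = ln2 / k = 0.693147 / 0.01655 = 41.88 h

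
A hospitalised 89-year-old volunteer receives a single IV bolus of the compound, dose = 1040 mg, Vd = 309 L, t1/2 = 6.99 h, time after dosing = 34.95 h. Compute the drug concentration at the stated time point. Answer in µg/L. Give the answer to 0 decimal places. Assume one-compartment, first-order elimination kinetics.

105 µg/L

C₀ = Dose / Vd = 1040 / 309 = 3.366 mg/L
k = ln2 / t½ = 0.693147 / 6.99 = 0.09916 h⁻¹
t / t½ = 34.95 / 6.99 = 5 half-lives
C = C₀ × (1/2)^5 = 3.366 × 0.03125 = 0.1052 mg/L
Convert: 0.1052 mg/L × 1000 = 105.2 µg/L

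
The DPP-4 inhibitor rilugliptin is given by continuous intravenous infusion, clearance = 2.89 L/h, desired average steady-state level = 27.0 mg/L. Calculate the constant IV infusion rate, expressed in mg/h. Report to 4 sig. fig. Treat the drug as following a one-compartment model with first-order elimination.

78.03 mg/h

At steady state, infusion rate R₀ = Css × CL = 27.0 × 2.890 = 78.03 mg/h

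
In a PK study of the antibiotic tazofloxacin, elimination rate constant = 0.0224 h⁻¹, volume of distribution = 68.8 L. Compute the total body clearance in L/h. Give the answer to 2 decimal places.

1.54 L/h

CL = k × Vd = 0.0224 × 68.8 = 1.541 L/h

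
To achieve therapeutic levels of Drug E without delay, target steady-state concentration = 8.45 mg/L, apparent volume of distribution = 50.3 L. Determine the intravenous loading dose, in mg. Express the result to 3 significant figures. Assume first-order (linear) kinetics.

425 mg

LD = Css × Vd = 8.45 × 50.3 = 425.0 mg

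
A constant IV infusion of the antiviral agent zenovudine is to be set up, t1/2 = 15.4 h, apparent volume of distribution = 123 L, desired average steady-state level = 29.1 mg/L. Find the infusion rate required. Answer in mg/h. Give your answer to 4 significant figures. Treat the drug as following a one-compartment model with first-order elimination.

k = ln2 / t½ = 0.693147 / 15.4 = 0.04501 h⁻¹
CL = k × Vd = 0.04501 × 123 = 5.536 L/h
At steady state, infusion rate R₀ = Css × CL = 29.1 × 5.536 = 161.1 mg/h

161.1 mg/h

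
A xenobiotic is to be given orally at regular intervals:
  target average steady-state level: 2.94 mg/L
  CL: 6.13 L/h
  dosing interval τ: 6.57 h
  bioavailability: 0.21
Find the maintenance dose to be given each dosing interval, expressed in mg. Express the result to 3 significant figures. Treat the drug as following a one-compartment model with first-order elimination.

564 mg

At steady state, F × (Dose/τ) = Css × CL.
Dose = Css × CL × τ / F = 2.94 × 6.130 × 6.57 / 0.21 = 563.8 mg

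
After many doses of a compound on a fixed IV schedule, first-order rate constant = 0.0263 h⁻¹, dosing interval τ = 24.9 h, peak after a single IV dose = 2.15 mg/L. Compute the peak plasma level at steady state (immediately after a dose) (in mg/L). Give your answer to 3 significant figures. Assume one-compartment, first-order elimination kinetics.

e^(−kτ) = e^(−0.02630 × 24.9) = 0.5195
Accumulation ratio R = 1 / (1 − e^(−kτ)) = 1 / (1 − 0.5195) = 2.081
Steady-state peak = C₀ × R = 2.15 × 2.081 = 4.474 mg/L

4.47 mg/L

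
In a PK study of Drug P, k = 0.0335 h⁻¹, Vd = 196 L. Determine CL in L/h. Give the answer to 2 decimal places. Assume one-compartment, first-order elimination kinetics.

6.57 L/h

CL = k × Vd = 0.0335 × 196 = 6.566 L/h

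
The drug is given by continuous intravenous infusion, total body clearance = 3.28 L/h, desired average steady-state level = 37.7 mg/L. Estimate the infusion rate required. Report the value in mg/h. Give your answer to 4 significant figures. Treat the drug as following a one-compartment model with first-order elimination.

123.7 mg/h

At steady state, infusion rate R₀ = Css × CL = 37.7 × 3.280 = 123.7 mg/h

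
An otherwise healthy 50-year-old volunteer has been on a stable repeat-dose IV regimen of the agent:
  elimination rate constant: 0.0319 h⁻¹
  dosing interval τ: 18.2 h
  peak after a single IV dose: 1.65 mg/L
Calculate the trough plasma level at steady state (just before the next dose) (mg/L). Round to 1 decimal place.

e^(−kτ) = e^(−0.03190 × 18.2) = 0.5596
Accumulation ratio R = 1 / (1 − e^(−kτ)) = 1 / (1 − 0.5596) = 2.271
Steady-state trough = C₀ × R × e^(−kτ) = 1.65 × 2.271 × 0.5596 = 2.097 mg/L

2.1 mg/L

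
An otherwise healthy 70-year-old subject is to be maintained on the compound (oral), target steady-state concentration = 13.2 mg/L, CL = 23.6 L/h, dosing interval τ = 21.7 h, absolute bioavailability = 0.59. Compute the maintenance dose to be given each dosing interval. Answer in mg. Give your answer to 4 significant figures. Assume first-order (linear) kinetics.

At steady state, F × (Dose/τ) = Css × CL.
Dose = Css × CL × τ / F = 13.2 × 23.60 × 21.7 / 0.59 = 11460 mg

11460 mg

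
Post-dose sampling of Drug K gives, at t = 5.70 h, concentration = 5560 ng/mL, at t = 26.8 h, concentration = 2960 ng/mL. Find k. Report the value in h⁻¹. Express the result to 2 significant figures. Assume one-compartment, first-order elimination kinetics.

k = ln(C₁/C₂) / (t₂ − t₁) = ln(5560/2960) / (26.8 − 5.70)
  = 0.6304 / 21.10 = 0.02988 h⁻¹

0.030 h⁻¹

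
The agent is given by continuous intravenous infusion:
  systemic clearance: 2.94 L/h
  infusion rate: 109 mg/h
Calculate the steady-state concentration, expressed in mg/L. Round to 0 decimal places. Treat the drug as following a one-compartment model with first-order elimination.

At steady state Css = R₀ / CL = 109 / 2.940 = 37.07 mg/L

37 mg/L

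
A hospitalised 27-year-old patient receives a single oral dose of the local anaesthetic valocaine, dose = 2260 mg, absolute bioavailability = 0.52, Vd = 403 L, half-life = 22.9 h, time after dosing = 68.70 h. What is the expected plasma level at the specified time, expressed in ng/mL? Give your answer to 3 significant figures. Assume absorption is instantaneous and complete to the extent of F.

365 ng/mL

Amount reaching circulation = F × Dose = 0.52 × 2260 = 1175 mg
C₀ = F·Dose / Vd = 1175 / 403 = 2.916 mg/L
k = ln2 / t½ = 0.693147 / 22.9 = 0.03027 h⁻¹
t / t½ = 68.70 / 22.9 = 3 half-lives
C = C₀ × (1/2)^3 = 2.916 × 0.1250 = 0.3645 mg/L
Convert: 0.3645 mg/L × 1000 = 364.5 ng/mL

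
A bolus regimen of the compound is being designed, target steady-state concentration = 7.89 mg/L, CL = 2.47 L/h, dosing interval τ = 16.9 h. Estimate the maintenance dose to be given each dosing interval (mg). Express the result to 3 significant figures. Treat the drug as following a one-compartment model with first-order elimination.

329 mg

At steady state, Dose/τ = Css × CL.
Dose = Css × CL × τ = 7.89 × 2.470 × 16.9 = 329.4 mg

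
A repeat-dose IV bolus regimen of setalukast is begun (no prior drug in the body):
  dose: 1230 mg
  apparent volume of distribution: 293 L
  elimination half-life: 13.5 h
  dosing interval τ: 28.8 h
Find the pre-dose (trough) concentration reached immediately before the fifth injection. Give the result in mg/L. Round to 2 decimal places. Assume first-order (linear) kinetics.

1.24 mg/L

C₀ per dose = Dose / Vd = 1230 / 293 = 4.198 mg/L
k = ln2 / t½ = 0.693147 / 13.5 = 0.05134 h⁻¹
Fraction remaining after one interval: r = e^(−kτ) = e^(−0.05134 × 28.8) = 0.2280
Before dose 5, 4 doses have been given (aged 1τ, 2τ, 3τ, 4τ).
C_trough = C₀ × (r + r² + … + r^4) = C₀ × r(1−r^4)/(1−r)
        = 4.198 × 0.2280 × (1 − 0.002702) / (1 − 0.2280) = 1.236 mg/L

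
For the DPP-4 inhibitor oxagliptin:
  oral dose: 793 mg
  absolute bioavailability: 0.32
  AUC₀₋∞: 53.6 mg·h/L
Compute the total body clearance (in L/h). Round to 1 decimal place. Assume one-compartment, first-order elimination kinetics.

4.7 L/h

CL = F·Dose / AUC = 0.32 × 793 / 53.6 = 4.734 L/h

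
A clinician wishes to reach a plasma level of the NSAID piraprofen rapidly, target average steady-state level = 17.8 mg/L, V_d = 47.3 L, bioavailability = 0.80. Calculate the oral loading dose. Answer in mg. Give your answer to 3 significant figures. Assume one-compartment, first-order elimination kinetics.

1050 mg

LD = Css × Vd / F = 17.8 × 47.3 / 0.80 = 1052 mg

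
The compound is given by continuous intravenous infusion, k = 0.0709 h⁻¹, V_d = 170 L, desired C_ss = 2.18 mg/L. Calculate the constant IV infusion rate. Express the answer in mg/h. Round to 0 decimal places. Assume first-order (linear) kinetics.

CL = k × Vd = 0.07090 × 170 = 12.05 L/h
At steady state, infusion rate R₀ = Css × CL = 2.18 × 12.05 = 26.27 mg/h

26 mg/h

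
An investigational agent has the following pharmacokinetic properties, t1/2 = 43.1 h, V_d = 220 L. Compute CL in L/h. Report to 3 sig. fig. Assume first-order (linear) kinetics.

3.54 L/h

k = ln2 / t½ = 0.693147 / 43.1 = 0.01608 h⁻¹
CL = k × Vd = 0.01608 × 220 = 3.538 L/h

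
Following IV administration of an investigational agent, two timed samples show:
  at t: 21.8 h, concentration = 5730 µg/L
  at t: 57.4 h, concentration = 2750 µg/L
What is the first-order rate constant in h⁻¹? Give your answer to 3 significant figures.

0.0206 h⁻¹

k = ln(C₁/C₂) / (t₂ − t₁) = ln(5730/2750) / (57.4 − 21.8)
  = 0.7341 / 35.60 = 0.02062 h⁻¹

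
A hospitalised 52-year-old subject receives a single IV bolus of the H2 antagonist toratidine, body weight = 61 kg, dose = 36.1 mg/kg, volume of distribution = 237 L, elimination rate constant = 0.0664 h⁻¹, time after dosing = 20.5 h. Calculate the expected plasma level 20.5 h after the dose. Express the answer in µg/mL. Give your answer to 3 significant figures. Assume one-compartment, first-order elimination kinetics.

Total dose = 36.1 × 61 = 2202 mg
C₀ = Dose / Vd = 2202 / 237 = 9.291 mg/L
C = C₀ · e^(−k·t) = 9.291 × e^(−0.06640 × 20.5)
  = 9.291 × 0.2564 = 2.382 mg/L
(2.382 mg/L = 2.382 µg/mL)

2.38 µg/mL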